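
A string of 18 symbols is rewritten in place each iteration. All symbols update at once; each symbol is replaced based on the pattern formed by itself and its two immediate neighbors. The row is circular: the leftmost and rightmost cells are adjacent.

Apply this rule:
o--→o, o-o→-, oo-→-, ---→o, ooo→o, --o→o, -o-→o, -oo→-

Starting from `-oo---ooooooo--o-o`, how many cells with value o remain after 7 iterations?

---ooo-ooooo-ooo-o
ooo-o---ooo---o--o
oo--oooo-o-oooooo-
--oo-oo--o--oooo--
oo-----ooooo-oo-oo
o-ooooo-ooo------o
---ooo---o-oooooo-
count of o: 10

10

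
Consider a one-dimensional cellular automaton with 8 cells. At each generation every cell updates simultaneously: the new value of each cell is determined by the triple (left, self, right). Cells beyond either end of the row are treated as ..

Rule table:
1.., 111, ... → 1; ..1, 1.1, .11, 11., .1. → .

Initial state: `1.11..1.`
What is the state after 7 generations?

generation 1: ....1..1
generation 2: 111..1..
generation 3: .1.1..11
generation 4: ....1...
generation 5: 111..111
generation 6: .1.1..1.
generation 7: ....1..1

....1..1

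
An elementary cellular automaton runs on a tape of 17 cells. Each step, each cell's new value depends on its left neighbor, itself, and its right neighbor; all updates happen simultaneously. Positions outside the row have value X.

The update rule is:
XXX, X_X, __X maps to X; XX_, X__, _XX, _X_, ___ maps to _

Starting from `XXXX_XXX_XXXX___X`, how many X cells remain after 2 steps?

XXX_X_X_X_XX___X_
XX_X_X_X_X____X_X
count of X: 8

8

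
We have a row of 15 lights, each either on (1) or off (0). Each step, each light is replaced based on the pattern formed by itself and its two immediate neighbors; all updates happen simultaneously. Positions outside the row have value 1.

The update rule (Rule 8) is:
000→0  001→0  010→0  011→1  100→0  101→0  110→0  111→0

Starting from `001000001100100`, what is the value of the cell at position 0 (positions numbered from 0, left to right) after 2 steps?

step 1: 000000001000000
step 2: 000000000000000
position 0 holds 0

0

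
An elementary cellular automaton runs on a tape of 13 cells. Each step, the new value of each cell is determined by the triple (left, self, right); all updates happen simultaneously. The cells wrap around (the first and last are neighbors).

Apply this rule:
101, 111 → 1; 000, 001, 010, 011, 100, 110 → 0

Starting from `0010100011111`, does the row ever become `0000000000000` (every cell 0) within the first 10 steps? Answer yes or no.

step 1: 0001000001110
step 2: 0000000000100
step 3: 0000000000000
all cells are 0 at step 3

yes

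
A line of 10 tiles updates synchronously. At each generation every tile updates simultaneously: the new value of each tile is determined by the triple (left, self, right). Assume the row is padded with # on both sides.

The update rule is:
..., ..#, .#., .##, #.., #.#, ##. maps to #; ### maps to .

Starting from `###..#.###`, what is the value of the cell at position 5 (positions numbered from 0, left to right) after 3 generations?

#

..######..
###....###
..######..
position 5 holds #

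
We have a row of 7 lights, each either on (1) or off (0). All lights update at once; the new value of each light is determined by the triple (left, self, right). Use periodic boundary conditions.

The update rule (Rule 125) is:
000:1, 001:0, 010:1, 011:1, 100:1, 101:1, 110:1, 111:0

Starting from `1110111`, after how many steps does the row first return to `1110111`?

5

0011100
1010111
1111100
1000110
1110111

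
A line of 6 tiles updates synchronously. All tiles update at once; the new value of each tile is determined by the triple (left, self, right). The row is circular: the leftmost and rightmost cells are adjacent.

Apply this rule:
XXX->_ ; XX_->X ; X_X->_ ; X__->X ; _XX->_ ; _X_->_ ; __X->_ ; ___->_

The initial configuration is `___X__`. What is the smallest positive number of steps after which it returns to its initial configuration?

6

____X_
_____X
X_____
_X____
__X___
___X__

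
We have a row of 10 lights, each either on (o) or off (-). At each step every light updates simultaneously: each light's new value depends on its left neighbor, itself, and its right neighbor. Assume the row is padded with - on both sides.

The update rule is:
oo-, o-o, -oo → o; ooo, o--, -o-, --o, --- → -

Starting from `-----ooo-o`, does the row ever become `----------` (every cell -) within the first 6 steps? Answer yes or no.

yes

step 1: -----o-oo-
step 2: ------ooo-
step 3: ------o-o-
step 4: -------o--
step 5: ----------
all cells are - at step 5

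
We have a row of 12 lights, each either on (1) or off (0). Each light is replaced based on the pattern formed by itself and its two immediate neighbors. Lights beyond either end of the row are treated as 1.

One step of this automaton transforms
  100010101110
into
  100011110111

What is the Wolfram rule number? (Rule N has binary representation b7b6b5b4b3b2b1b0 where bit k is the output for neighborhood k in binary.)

position 9: 111 → 1  (bit 7 = 1)
position 0: 110 → 1  (bit 6 = 1)
position 5: 101 → 1  (bit 5 = 1)
position 1: 100 → 0  (bit 4 = 0)
position 8: 011 → 0  (bit 3 = 0)
position 4: 010 → 1  (bit 2 = 1)
position 3: 001 → 0  (bit 1 = 0)
position 2: 000 → 0  (bit 0 = 0)
bits b7..b0 = 11100100 = 228

228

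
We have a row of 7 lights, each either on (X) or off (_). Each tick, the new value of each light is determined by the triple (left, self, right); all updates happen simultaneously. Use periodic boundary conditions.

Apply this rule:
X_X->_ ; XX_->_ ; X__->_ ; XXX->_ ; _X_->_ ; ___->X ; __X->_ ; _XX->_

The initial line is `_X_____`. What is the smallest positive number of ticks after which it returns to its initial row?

2

___XXXX
_X_____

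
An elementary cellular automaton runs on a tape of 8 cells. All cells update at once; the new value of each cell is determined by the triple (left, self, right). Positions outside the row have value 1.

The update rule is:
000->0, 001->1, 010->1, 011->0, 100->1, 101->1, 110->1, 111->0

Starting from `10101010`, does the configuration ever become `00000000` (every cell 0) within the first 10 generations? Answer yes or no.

yes

generation 1: 11111111
generation 2: 00000000
all cells are 0 at generation 2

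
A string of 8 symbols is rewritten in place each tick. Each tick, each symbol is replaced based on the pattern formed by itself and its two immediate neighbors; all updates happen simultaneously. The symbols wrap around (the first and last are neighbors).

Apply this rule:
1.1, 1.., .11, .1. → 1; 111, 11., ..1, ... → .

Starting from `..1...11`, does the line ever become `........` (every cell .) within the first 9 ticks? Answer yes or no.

yes

1.11..1.
111.1.11
...1111.
...1...1
1..11..1
.1.1.1.1
11111111
........
all cells are . at tick 8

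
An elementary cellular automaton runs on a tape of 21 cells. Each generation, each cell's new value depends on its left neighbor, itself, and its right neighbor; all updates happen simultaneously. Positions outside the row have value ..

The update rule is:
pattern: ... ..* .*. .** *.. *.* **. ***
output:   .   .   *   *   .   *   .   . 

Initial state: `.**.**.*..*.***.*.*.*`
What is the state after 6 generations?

.*.**.**..***..******
.***.**...*....*.....
.*..**....*....*.....
.*..*.....*....*.....
.*..*.....*....*.....  (fixed point — unchanged through generation 6)

.*..*.....*....*.....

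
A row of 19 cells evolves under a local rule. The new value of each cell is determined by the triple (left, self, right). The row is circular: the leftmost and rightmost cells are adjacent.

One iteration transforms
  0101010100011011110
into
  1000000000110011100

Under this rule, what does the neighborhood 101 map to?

0

At position 2 the neighborhood is 101; the next row has 0 there.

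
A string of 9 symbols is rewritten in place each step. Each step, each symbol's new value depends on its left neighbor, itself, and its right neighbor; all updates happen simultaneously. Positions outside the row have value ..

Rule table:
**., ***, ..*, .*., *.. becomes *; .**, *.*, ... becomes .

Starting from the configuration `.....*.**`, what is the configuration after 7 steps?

*.**..***

....**..*
...*.****
..**..***
.*.***.**
**..**..*
.***.****
*.**..***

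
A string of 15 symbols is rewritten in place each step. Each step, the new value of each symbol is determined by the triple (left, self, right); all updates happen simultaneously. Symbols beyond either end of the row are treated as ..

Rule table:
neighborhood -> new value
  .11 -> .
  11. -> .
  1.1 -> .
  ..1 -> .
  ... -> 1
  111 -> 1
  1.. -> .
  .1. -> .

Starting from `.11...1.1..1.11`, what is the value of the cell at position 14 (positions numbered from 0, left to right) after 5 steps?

step 1: ....1..........
step 2: 111...111111111
step 3: .1..1..1111111.
step 4: ........11111..
step 5: 1111111..111..1
position 14 holds 1

1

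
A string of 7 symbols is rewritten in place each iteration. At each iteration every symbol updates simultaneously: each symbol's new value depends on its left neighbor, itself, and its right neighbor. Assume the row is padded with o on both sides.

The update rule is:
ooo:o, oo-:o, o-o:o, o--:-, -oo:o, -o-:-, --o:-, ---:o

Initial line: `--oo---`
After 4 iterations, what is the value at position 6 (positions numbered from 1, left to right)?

--oo-o-
--ooo-o
--ooooo
--ooooo
position 6 holds o

o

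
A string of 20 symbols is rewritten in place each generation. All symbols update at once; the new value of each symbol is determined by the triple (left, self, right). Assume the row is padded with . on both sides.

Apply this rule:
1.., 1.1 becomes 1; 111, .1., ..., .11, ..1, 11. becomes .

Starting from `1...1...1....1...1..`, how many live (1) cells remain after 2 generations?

generation 1: .1...1...1....1...1.
generation 2: ..1...1...1....1...1
count of 1: 5

5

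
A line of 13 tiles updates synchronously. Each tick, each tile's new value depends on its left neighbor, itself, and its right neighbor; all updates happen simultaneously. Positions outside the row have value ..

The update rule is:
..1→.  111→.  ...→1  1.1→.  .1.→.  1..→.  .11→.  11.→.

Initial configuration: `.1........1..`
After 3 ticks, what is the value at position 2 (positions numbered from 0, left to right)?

.

tick 1: ...111111...1
tick 2: 11........1..
tick 3: ...111111...1
position 2 holds .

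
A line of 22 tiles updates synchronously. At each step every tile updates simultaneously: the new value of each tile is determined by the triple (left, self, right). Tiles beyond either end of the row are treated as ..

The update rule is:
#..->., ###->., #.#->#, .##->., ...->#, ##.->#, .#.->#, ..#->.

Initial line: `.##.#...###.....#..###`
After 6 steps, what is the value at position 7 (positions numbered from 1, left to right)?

.

..###.#...#.###.#....#
#...###.#.##..###.##.#
#.#...####.#....##.###
###.#....###.##..##..#
..###.##...##.#...#..#
#...##.#.#..###.#.#..#
position 7 holds .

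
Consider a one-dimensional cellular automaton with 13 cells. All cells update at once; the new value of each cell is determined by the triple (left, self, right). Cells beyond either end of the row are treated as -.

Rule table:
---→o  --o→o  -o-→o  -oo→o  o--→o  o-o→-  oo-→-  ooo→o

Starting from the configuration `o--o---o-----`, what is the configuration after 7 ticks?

ooooooooooooo
oooooooooooo-
ooooooooooo-o
oooooooooo--o
ooooooooo-ooo
oooooooo--oo-
ooooooo-ooo-o

ooooooo-ooo-o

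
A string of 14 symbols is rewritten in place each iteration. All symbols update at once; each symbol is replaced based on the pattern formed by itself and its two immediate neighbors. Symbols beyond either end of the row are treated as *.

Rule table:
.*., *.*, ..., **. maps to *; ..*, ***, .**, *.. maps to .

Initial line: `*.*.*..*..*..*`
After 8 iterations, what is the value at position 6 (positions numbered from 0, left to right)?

*

iteration 1: *****..*..*...
iteration 2: ....*..*..*.*.
iteration 3: .**.*..*..****
iteration 4: *.***..*......
iteration 5: **..*..*.****.
iteration 6: .*..*..**...**
iteration 7: **..*...*.*...
iteration 8: .*..*.*.***.*.
position 6 holds *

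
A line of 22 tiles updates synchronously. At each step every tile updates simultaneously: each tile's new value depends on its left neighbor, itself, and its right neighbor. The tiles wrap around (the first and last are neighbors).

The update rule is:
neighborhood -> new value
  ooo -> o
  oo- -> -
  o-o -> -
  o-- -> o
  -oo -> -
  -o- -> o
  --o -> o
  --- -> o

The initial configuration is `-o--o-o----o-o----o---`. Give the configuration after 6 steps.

ooooo-oooooo-ooooooooo
oooo---oooo---oooooooo
ooo-ooo-oo-ooo-ooooooo
oo---o------o---oooooo
o-oooooooooooooo-ooooo
---oooooooooooo---oooo

---oooooooooooo---oooo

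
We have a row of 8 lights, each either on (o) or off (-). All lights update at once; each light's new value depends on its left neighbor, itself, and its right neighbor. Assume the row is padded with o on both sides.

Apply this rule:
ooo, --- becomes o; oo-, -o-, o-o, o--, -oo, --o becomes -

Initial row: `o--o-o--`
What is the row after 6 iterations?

iteration 1: --------
iteration 2: -oooooo-
iteration 3: --oooo--
iteration 4: ---oo---
iteration 5: -o----o-
iteration 6: ---oo---

---oo---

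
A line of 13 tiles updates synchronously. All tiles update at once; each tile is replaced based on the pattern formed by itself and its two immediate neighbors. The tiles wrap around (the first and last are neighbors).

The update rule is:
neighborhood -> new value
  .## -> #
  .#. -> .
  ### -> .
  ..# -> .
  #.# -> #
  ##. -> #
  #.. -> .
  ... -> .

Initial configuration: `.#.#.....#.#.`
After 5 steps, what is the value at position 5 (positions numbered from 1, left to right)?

..#.......#..
.............
.............  (fixed point — unchanged through step 5)
position 5 holds .

.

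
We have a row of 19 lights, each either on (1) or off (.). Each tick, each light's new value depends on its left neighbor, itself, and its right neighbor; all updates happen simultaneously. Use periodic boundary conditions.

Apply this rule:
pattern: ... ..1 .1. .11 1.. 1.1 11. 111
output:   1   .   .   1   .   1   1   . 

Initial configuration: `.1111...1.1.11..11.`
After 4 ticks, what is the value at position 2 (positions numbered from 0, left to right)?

.

tick 1: .1..1.1..1.111..11.
tick 2: .....1....11.1..11.
tick 3: 1111...11.111...11.
tick 4: 1..1.1.1111.1.1.111
position 2 holds .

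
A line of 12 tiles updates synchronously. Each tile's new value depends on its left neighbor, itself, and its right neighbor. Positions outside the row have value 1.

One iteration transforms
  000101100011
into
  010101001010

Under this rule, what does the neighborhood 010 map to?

1

At position 3 the neighborhood is 010; the next row has 1 there.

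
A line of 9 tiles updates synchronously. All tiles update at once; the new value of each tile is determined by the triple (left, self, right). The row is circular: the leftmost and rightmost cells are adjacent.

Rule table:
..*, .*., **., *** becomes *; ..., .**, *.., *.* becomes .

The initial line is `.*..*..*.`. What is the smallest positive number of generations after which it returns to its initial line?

2

**.**.**.
.*..*..*.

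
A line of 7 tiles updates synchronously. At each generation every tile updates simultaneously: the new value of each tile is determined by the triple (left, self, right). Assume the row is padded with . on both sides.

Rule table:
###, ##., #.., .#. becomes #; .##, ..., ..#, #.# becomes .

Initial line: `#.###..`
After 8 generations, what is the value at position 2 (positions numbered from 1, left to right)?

.

generation 1: #..###.
generation 2: ##..###
generation 3: .##..##
generation 4: ..##..#
generation 5: ...##.#
generation 6: ....#.#
generation 7: ....#.#  (fixed point — unchanged through generation 8)
position 2 holds .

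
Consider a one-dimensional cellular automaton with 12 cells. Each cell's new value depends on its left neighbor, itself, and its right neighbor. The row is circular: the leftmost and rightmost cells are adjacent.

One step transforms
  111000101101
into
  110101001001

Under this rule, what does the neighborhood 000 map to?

At position 4 the neighborhood is 000; the next row has 0 there.

0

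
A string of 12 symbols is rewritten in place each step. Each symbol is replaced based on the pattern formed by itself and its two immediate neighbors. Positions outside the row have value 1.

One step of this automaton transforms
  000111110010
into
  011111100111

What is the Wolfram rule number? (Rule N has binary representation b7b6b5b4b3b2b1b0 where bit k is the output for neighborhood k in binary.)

position 4: 111 → 1  (bit 7 = 1)
position 7: 110 → 0  (bit 6 = 0)
position 11: 101 → 1  (bit 5 = 1)
position 0: 100 → 0  (bit 4 = 0)
position 3: 011 → 1  (bit 3 = 1)
position 10: 010 → 1  (bit 2 = 1)
position 2: 001 → 1  (bit 1 = 1)
position 1: 000 → 1  (bit 0 = 1)
bits b7..b0 = 10101111 = 175

175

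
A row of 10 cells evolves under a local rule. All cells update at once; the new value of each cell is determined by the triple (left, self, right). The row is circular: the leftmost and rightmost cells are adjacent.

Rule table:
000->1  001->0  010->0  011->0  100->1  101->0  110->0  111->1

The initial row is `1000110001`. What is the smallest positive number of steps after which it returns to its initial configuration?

5

step 1: 0110001100
step 2: 0001100011
step 3: 1100011000
step 4: 0011000110
step 5: 1000110001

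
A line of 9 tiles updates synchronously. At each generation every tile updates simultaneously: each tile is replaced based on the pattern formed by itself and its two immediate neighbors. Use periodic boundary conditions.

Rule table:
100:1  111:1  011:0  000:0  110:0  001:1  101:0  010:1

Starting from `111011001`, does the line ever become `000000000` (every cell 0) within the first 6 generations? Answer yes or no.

no

generation 1: 110000110
generation 2: 001001000
generation 3: 011111100
generation 4: 101111010
generation 5: 100110010
generation 6: 111001110
generation 6 is 111001110, still not uniform 0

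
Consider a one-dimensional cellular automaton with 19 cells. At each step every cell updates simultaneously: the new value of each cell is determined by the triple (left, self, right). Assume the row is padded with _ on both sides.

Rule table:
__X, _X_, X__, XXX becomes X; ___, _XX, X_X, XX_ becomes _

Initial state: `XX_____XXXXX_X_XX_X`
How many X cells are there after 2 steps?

__X___X_XXX__X____X
_XXX_XX__X_XXXX__XX
count of X: 12

12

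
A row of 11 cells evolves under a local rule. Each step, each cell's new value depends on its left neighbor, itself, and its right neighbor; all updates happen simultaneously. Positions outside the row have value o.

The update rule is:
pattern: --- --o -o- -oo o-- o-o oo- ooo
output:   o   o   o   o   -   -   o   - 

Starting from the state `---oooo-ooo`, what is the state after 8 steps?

step 1: -ooo--o-o--
step 2: -o-o-oo-o-o
step 3: -o-o-oo-o-o  (fixed point — unchanged through step 8)

-o-o-oo-o-o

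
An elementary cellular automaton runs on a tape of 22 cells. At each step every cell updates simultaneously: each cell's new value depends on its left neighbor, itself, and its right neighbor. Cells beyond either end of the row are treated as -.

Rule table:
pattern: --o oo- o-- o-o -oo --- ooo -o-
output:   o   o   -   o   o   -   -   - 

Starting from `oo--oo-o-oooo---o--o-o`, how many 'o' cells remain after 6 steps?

oo-oooo-oo--o--o--o-o-
oooo--oooo-o--o--o-o--
o--o-oo--oo--o--o-o---
--o-ooo-ooo-o--o-o----
-o-oo-ooo-oo--o-o-----
o-ooooo-oooo-o-o------
count of o: 12

12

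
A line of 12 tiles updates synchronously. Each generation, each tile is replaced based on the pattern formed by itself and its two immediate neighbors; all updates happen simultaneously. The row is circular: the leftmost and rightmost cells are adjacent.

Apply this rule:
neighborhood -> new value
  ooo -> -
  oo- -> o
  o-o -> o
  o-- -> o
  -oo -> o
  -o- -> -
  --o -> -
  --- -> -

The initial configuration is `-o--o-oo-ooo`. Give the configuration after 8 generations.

-ooo-ooo-o-o

o-o--ooooo-o
oo-o-o---ooo
-oo-o-o--o--
-ooo-o-o--o-
-o-oo-o-o--o
o-oooo-o-o--
-oo--oo-o-o-
-ooo-ooo-o-o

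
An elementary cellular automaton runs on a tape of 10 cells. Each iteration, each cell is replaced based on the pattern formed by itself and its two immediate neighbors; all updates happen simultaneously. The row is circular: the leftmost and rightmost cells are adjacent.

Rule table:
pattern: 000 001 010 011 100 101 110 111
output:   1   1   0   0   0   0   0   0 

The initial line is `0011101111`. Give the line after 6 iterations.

0100000000
1001111111
0010000000
1100111111
0001000000
1110011111

1110011111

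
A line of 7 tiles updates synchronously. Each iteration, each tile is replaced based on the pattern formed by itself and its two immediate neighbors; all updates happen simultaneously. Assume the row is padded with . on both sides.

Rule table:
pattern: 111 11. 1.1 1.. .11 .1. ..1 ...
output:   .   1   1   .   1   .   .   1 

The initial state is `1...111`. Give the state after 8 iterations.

1...111

iteration 1: ..1.1.1
iteration 2: 1..1.1.
iteration 3: ....1..
iteration 4: 111...1
iteration 5: 1.1.1..
iteration 6: .1.1..1
iteration 7: ..1....
iteration 8: 1...111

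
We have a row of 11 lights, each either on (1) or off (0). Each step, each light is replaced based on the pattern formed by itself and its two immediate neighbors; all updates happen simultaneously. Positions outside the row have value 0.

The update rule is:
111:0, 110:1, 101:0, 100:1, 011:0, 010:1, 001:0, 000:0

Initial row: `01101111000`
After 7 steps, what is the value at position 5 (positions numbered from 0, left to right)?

0

step 1: 00100001100
step 2: 00110000110
step 3: 00011000011
step 4: 00001100001
step 5: 00000110001
step 6: 00000011001
step 7: 00000001101
position 5 holds 0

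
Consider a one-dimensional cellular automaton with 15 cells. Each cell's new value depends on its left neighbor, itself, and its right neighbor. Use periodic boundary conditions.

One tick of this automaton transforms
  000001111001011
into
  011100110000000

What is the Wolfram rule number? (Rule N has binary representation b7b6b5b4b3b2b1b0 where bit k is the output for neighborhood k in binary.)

position 6: 111 → 1  (bit 7 = 1)
position 8: 110 → 0  (bit 6 = 0)
position 12: 101 → 0  (bit 5 = 0)
position 0: 100 → 0  (bit 4 = 0)
position 5: 011 → 0  (bit 3 = 0)
position 11: 010 → 0  (bit 2 = 0)
position 4: 001 → 0  (bit 1 = 0)
position 1: 000 → 1  (bit 0 = 1)
bits b7..b0 = 10000001 = 129

129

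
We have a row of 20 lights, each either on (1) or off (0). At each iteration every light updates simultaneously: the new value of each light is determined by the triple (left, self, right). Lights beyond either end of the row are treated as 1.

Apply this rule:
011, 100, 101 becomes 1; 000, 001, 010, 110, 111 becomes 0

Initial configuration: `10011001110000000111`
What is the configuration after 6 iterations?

10101010101010010001

01010101001000000100
10101010100100000010
01010101010010000001
10101010101001000001
01010101010100100001
10101010101010010001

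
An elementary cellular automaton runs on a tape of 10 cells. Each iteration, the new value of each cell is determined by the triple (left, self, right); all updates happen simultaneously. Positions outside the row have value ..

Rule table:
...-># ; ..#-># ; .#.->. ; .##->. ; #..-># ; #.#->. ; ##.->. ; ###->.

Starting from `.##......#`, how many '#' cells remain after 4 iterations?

#..######.
.##......#  (repeats iteration 0; period 2)
iteration 4: .##......#
count of #: 3

3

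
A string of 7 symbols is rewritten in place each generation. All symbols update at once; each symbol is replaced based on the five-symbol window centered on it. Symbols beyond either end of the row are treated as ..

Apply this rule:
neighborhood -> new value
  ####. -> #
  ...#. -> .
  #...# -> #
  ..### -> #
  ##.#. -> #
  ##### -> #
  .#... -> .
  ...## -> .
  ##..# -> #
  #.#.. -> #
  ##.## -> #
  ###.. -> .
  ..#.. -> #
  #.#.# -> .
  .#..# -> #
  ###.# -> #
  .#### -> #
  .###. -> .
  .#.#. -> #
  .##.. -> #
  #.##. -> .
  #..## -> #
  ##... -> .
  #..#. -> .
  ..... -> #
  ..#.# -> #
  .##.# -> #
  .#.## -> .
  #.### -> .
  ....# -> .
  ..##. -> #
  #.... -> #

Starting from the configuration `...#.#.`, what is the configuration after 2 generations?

#..###.
####...

####...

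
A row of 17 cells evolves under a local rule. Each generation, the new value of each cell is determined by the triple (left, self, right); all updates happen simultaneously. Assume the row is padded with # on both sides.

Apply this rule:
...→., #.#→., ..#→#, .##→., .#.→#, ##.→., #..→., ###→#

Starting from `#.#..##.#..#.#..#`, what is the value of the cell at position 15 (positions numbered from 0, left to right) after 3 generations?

#

..#.#...#.##.#.#.
.##.#..##....#.#.
....#.#.....##.#.
position 15 holds #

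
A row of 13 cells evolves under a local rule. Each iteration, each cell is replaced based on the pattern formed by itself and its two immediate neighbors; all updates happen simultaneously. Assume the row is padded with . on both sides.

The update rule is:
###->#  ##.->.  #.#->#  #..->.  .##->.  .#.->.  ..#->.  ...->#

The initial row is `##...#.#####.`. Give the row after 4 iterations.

##..#.....###

...#..#.###..
##.....#.#..#
...###..#....
##..#.....###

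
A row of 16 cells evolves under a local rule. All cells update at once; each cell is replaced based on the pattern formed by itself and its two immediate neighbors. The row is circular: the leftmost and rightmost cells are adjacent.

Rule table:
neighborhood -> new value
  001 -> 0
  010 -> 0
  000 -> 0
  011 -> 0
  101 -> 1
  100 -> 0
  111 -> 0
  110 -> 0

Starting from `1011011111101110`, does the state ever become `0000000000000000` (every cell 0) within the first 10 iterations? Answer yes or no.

0100100000010001
1000000000000000
0000000000000000
all cells are 0 at iteration 3

yes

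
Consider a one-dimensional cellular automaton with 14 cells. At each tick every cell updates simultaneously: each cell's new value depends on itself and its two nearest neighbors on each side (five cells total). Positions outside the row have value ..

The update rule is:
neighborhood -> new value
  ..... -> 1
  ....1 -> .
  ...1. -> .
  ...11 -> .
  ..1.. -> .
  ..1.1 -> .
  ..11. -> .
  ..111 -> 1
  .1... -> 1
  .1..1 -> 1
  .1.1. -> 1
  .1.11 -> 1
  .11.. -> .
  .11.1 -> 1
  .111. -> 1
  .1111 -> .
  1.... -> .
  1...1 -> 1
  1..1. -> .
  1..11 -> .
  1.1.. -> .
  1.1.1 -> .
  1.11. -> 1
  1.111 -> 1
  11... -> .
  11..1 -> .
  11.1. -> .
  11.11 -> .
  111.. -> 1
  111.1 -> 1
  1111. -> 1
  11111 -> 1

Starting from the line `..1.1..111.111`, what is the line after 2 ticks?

1...1.1111.111

tick 1: ...1.1.111.111
tick 2: 1...1.1111.111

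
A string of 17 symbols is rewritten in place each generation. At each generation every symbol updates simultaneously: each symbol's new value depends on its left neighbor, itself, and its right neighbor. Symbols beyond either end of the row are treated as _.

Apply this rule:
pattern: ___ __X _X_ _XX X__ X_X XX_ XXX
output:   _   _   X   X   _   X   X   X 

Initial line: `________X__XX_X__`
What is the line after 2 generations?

________X__XXXX__
________X__XXXX__

________X__XXXX__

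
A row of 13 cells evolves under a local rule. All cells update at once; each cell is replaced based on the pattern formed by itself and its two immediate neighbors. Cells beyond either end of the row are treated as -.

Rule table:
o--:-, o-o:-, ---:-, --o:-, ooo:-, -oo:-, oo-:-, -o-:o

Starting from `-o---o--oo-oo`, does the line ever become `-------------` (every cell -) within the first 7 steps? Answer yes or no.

no

-o---o-------
-o---o-------  (fixed point — unchanged through step 7)
step 7 is -o---o-------, still not uniform -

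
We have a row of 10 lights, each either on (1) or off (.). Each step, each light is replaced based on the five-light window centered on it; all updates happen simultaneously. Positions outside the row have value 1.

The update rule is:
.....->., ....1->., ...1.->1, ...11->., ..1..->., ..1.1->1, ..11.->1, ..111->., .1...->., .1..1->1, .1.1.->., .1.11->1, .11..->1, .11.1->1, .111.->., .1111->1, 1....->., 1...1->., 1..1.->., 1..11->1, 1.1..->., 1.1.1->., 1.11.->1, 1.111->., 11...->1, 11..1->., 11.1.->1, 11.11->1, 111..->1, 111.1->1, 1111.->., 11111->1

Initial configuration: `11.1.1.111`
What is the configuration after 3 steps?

11.11..11.

step 1: .11...1.11
step 2: 1111.111.1
step 3: 11.11..11.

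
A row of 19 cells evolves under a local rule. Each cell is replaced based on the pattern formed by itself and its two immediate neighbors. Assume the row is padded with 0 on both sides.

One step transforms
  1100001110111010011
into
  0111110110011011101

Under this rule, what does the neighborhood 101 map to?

At position 9 the neighborhood is 101; the next row has 0 there.

0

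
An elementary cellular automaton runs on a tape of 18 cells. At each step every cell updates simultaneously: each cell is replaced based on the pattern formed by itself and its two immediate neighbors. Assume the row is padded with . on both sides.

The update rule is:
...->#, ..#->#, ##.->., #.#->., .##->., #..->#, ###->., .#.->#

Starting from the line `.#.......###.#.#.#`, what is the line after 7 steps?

#########.........

#########....#.#.#
.........#####.#.#
#########......#.#
.........#######.#
#########........#
.........#########
#########.........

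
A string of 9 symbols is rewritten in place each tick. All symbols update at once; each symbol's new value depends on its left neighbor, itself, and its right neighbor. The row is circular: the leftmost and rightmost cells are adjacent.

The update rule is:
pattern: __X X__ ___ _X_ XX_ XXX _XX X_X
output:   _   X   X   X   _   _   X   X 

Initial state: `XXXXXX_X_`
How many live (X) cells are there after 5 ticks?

X_____XXX
_XXXX_X__
_X___XXXX
XXXX_X___
X___XXXX_
count of X: 5

5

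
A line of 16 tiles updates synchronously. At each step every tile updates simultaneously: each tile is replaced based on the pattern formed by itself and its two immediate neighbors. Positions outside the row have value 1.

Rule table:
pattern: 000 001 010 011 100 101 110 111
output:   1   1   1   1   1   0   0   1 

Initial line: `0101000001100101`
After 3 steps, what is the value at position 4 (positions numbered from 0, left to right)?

0101111111011101
0101111110011001
0101111101110111
position 4 holds 1

1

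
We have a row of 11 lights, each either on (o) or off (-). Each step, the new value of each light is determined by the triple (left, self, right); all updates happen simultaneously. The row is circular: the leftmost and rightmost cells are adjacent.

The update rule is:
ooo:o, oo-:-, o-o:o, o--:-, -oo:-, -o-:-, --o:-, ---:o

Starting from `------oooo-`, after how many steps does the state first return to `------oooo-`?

ooooo--oo--
-ooo-------
--o--oooooo
------oooo-

4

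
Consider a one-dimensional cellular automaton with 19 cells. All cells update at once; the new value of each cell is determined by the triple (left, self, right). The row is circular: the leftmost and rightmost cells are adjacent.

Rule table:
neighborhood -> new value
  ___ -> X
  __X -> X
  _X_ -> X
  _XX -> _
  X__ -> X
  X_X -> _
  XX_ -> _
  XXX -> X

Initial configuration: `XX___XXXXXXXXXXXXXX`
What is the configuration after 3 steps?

step 1: X_XXX_XXXXXXXXXXXXX
step 2: ___X___XXXXXXXXXXXX
step 3: XXXXXXX_XXXXXXXXXX_

XXXXXXX_XXXXXXXXXX_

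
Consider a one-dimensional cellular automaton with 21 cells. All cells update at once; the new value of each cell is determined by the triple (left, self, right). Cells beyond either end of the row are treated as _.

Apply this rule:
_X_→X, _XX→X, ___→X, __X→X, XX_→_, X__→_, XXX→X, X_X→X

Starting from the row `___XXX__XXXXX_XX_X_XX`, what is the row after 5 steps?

X__XXXXX_XX_XXXX__XX_

XXXXX__XXXXX_XX_XXXX_
XXXX__XXXXX_XX_XXXX__
XXX__XXXXX_XX_XXXX__X
XX__XXXXX_XX_XXXX__XX
X__XXXXX_XX_XXXX__XX_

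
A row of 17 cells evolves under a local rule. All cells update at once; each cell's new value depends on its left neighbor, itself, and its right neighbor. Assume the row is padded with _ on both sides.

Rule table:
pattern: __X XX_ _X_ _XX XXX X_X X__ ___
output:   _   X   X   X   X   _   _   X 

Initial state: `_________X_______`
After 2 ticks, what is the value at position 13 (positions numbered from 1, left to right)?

XXXXXXXX_X_XXXXXX
XXXXXXXX_X_XXXXXX
position 13 holds X

X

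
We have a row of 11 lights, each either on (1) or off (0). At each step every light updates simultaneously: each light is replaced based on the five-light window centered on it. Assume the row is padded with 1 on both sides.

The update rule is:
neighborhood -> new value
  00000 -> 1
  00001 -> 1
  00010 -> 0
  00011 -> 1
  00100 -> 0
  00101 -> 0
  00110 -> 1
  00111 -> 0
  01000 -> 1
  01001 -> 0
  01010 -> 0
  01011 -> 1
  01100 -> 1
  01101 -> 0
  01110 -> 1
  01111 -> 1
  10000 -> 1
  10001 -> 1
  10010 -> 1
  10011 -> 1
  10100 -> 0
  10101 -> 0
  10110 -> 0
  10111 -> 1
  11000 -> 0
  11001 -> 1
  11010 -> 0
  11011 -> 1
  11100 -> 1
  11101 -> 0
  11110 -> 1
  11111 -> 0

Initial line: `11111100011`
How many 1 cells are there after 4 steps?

step 1: 00001101101
step 2: 01111010011
step 3: 11110000101
step 4: 00110110011
count of 1: 6

6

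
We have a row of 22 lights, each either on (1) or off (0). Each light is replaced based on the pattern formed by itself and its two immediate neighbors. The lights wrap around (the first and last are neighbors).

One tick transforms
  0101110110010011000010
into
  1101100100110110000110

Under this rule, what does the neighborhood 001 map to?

1

At position 0 the neighborhood is 001; the next row has 1 there.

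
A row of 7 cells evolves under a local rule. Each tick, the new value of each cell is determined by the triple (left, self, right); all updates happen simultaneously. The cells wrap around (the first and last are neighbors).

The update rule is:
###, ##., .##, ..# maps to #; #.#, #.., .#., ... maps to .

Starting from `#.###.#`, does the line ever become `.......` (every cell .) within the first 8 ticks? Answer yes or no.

no

#.###.#  (fixed point — unchanged through tick 8)
tick 8 is #.###.#, still not uniform .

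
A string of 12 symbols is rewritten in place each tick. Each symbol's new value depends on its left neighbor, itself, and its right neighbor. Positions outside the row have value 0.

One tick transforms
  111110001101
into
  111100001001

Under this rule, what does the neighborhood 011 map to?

At position 0 the neighborhood is 011; the next row has 1 there.

1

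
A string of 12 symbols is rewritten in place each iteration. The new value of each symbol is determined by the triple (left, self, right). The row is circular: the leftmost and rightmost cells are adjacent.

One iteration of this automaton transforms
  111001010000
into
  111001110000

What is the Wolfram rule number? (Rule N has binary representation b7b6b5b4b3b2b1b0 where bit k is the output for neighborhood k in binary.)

236

position 1: 111 → 1  (bit 7 = 1)
position 2: 110 → 1  (bit 6 = 1)
position 6: 101 → 1  (bit 5 = 1)
position 3: 100 → 0  (bit 4 = 0)
position 0: 011 → 1  (bit 3 = 1)
position 5: 010 → 1  (bit 2 = 1)
position 4: 001 → 0  (bit 1 = 0)
position 9: 000 → 0  (bit 0 = 0)
bits b7..b0 = 11101100 = 236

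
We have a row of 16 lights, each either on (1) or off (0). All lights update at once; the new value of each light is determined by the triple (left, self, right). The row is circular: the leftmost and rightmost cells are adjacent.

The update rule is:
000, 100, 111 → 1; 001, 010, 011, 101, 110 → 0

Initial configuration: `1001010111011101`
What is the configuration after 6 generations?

0100000010001000
0011111001100111
1001110100010010
0100100011001000
0010011000100111
1001000110010010

1001000110010010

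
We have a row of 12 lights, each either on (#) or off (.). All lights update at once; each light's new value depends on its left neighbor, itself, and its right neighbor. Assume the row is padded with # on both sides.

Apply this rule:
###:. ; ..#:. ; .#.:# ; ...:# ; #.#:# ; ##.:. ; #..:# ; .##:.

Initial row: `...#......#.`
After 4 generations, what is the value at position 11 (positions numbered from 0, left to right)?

#

generation 1: ##.######.##
generation 2: ..#......#..
generation 3: #.######.##.
generation 4: .#......#..#
position 11 holds #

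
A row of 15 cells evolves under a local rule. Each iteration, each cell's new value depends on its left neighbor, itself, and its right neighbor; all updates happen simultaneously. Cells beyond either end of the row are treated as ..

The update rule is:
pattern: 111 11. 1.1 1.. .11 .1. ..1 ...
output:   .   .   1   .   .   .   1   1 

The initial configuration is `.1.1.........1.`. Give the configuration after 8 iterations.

1.1..11111111..
.1..1.........1
1..1..11111111.
..1..1.........
11..1..11111111
...1..1........
111..1..1111111
....1..1.......

....1..1.......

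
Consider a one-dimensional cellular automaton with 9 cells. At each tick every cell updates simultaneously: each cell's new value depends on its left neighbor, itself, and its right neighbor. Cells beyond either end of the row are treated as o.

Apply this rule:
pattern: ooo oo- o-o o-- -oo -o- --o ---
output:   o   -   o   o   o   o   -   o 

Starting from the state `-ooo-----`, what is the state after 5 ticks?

ooo-oooo-
oo-oooo-o
o-oooo-oo
-oooo-ooo
oooo-oooo

oooo-oooo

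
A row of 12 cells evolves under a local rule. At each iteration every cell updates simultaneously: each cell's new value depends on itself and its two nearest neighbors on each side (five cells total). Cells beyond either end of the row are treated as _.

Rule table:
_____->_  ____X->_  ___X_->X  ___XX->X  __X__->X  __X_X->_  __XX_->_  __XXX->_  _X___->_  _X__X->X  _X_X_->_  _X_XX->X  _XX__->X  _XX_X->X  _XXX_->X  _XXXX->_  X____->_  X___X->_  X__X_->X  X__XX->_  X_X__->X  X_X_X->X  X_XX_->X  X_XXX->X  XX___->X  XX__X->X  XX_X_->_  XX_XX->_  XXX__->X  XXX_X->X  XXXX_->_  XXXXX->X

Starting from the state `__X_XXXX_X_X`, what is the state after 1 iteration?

_X_XX__X_X_X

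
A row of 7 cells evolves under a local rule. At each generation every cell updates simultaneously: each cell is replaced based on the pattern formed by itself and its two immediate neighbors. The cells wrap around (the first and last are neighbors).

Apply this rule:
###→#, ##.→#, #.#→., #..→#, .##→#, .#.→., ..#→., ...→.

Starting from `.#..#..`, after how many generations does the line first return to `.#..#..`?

7

..#..#.
...#..#
#...#..
.#...#.
..#...#
#..#...
.#..#..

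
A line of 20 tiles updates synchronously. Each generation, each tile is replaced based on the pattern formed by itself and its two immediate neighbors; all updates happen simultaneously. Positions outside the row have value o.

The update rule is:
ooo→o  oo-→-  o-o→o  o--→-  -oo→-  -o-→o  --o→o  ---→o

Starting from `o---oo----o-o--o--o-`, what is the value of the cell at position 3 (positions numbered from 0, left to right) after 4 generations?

-

generation 1: --oo---oooooo-oo-ooo
generation 2: -o---oo-oooo-o--o-oo
generation 3: oo-oo--o-oo-oo-ooo-o
generation 4: o-o---ooo--o--o-o-o-
position 3 holds -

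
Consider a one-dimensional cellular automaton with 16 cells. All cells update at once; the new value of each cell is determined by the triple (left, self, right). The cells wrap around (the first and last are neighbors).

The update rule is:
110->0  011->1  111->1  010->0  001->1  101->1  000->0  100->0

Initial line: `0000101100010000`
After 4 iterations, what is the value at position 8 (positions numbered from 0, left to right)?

0

0001011000100000
0010110001000000
0101100010000000
1011000100000000
position 8 holds 0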